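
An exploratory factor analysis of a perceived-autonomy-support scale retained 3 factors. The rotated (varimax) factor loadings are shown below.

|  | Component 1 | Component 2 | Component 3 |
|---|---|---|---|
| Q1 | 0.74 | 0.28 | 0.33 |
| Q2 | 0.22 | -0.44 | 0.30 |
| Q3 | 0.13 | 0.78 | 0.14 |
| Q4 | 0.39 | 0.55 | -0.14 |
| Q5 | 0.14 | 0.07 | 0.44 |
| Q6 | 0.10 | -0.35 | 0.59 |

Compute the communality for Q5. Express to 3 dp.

0.218

h² = 0.14² + 0.07² + 0.44² = 0.0196 + 0.0049 + 0.1936 = 0.2181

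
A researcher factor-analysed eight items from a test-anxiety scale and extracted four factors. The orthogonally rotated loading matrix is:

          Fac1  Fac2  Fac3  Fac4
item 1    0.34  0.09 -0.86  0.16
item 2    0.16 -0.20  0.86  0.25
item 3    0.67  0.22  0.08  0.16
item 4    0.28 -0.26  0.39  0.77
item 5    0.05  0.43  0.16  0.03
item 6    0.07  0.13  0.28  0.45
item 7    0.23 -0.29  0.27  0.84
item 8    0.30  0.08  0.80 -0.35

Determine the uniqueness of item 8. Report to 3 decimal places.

0.141

h² = 0.30² + 0.08² + 0.80² + (-0.35)² = 0.0900 + 0.0064 + 0.6400 + 0.1225 = 0.8589
Uniqueness u² = 1 − h² = 1 − 0.8589 = 0.1411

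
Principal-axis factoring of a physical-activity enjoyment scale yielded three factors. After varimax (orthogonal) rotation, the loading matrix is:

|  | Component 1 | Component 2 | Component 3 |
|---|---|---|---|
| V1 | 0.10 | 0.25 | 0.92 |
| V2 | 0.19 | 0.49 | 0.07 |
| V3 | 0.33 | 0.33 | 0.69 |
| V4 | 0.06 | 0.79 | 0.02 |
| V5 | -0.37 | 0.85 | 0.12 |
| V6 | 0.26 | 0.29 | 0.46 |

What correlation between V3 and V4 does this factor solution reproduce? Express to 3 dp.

0.294

r̂ = Σ λ_i·λ_j across factors = (0.33)(0.06) + (0.33)(0.79) + (0.69)(0.02)
  = +0.0198 +0.2607 +0.0138 = 0.2943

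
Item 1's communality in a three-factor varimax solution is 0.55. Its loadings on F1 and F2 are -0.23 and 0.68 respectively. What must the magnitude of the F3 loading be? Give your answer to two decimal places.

Under orthogonal rotation h² = Σλ², so λ_F3² = h² − (0.5153) = 0.55 − 0.5153 = 0.0347.
|λ| = √0.0347 = 0.1863.

0.19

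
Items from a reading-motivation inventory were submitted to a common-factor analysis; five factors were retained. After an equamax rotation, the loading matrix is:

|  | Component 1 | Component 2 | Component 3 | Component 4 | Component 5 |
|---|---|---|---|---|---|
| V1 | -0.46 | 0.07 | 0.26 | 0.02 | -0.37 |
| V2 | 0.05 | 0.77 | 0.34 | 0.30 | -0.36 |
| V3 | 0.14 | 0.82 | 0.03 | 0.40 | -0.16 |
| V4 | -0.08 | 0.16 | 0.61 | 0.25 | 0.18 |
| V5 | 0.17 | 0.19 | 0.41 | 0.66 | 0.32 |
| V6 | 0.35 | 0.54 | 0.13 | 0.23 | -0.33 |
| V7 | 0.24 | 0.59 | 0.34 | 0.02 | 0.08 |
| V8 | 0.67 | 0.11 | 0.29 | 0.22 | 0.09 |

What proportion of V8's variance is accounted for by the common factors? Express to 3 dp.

h² = 0.67² + 0.11² + 0.29² + 0.22² + 0.09² = 0.4489 + 0.0121 + 0.0841 + 0.0484 + 0.0081 = 0.6016

0.602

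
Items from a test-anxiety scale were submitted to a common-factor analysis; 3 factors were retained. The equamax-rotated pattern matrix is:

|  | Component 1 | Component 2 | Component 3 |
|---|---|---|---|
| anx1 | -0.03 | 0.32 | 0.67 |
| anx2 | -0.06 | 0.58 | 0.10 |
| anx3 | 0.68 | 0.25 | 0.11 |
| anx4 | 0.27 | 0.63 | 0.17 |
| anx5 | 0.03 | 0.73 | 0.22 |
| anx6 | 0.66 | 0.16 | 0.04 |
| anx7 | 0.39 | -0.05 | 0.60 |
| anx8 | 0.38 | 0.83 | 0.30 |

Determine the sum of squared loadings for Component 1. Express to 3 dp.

SS loadings for Component 1 = (-0.03)² + (-0.06)² + 0.68² + 0.27² + 0.03² + 0.66² + 0.39² + 0.38² = 0.0009 + 0.0036 + 0.4624 + 0.0729 + 0.0009 + 0.4356 + 0.1521 + 0.1444 = 1.2728

1.273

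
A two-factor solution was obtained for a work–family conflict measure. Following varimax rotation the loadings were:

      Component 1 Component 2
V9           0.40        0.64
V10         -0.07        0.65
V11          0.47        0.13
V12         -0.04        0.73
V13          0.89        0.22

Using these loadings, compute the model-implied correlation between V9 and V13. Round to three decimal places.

0.497

r̂ = Σ λ_i·λ_j across factors = (0.40)(0.89) + (0.64)(0.22)
  = +0.3560 +0.1408 = 0.4968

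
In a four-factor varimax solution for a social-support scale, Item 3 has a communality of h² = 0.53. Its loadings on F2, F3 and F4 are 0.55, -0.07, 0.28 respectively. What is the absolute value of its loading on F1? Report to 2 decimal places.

Under orthogonal rotation h² = Σλ², so λ_F1² = h² − (0.3858) = 0.53 − 0.3858 = 0.1442.
|λ| = √0.1442 = 0.3797.

0.38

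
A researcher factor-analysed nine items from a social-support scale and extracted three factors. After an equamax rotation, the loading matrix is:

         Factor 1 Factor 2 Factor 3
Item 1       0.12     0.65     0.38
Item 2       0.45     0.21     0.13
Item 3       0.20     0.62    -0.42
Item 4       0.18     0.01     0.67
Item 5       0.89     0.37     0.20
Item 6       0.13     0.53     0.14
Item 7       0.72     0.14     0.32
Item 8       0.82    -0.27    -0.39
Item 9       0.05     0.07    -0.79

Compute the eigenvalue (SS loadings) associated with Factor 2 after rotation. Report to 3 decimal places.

1.366

SS loadings for Factor 2 = 0.65² + 0.21² + 0.62² + 0.01² + 0.37² + 0.53² + 0.14² + (-0.27)² + 0.07² = 0.4225 + 0.0441 + 0.3844 + 0.0001 + 0.1369 + 0.2809 + 0.0196 + 0.0729 + 0.0049 = 1.3663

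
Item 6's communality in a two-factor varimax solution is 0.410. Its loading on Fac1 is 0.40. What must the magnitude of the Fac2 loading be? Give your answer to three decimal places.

0.500

Under orthogonal rotation h² = Σλ², so λ_Fac2² = h² − (0.1600) = 0.410 − 0.1600 = 0.2500.
|λ| = √0.2500 = 0.5000.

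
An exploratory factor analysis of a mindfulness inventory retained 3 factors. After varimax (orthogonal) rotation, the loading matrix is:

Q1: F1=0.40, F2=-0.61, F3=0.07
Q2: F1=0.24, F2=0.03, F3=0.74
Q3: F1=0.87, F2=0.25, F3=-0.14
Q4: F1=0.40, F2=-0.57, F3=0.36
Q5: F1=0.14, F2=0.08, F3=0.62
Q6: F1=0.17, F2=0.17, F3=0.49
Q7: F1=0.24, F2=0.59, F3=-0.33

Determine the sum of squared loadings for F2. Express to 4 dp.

1.1438

SS loadings for F2 = (-0.61)² + 0.03² + 0.25² + (-0.57)² + 0.08² + 0.17² + 0.59² = 0.3721 + 0.0009 + 0.0625 + 0.3249 + 0.0064 + 0.0289 + 0.3481 = 1.1438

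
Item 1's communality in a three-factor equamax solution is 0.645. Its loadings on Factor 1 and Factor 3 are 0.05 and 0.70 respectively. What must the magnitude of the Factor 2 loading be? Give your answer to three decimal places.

Under orthogonal rotation h² = Σλ², so λ_Factor 2² = h² − (0.4925) = 0.645 − 0.4925 = 0.1525.
|λ| = √0.1525 = 0.3905.

0.391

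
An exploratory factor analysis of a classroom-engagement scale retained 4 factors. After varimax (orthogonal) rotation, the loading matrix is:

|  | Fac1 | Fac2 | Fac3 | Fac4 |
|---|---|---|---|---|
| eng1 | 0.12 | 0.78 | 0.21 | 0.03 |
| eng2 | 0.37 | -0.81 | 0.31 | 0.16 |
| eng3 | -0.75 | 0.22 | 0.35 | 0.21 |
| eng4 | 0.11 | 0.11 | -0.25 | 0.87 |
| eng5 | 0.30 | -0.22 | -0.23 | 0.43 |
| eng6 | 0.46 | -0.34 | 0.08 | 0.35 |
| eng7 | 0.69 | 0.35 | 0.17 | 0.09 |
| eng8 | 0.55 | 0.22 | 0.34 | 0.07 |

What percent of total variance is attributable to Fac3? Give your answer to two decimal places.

SS loadings for Fac3 = 0.21² + 0.31² + 0.35² + (-0.25)² + (-0.23)² + 0.08² + 0.17² + 0.34² = 0.5290
With 8 standardized items, total variance = 8. Proportion = 0.5290/8 = 0.0661 → 6.61%.

6.61%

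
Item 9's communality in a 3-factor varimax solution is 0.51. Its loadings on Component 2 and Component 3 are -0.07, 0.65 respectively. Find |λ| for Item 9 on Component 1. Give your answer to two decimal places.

0.29

Under orthogonal rotation h² = Σλ², so λ_Component 1² = h² − (0.4274) = 0.51 − 0.4274 = 0.0826.
|λ| = √0.0826 = 0.2874.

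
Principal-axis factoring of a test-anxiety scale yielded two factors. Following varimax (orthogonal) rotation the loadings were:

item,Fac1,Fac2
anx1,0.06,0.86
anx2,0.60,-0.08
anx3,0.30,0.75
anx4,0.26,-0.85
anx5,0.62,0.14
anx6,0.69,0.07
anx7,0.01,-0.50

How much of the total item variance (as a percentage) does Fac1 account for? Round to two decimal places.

19.74%

SS loadings for Fac1 = 0.06² + 0.60² + 0.30² + 0.26² + 0.62² + 0.69² + 0.01² = 1.3818
With 7 standardized items, total variance = 7. Proportion = 1.3818/7 = 0.1974 → 19.74%.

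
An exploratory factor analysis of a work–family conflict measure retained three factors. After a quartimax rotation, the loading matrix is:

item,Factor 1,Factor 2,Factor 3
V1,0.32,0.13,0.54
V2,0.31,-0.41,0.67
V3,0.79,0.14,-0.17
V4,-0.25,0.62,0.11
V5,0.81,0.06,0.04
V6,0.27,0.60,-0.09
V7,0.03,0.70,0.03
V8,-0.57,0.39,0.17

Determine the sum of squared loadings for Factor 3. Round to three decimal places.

0.821

SS loadings for Factor 3 = 0.54² + 0.67² + (-0.17)² + 0.11² + 0.04² + (-0.09)² + 0.03² + 0.17² = 0.2916 + 0.4489 + 0.0289 + 0.0121 + 0.0016 + 0.0081 + 0.0009 + 0.0289 = 0.8210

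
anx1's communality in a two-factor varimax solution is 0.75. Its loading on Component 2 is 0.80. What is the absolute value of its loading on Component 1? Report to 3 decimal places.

0.332

Under orthogonal rotation h² = Σλ², so λ_Component 1² = h² − (0.6400) = 0.75 − 0.6400 = 0.1100.
|λ| = √0.1100 = 0.3317.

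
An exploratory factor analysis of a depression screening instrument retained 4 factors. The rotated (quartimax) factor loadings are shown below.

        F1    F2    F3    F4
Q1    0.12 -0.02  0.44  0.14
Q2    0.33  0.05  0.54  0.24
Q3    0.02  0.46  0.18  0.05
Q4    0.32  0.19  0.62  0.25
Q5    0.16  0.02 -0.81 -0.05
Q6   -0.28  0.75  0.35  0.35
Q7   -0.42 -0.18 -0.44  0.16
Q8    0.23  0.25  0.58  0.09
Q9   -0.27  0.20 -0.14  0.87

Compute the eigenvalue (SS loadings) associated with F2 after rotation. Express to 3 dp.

0.948

SS loadings for F2 = (-0.02)² + 0.05² + 0.46² + 0.19² + 0.02² + 0.75² + (-0.18)² + 0.25² + 0.20² = 0.0004 + 0.0025 + 0.2116 + 0.0361 + 0.0004 + 0.5625 + 0.0324 + 0.0625 + 0.0400 = 0.9484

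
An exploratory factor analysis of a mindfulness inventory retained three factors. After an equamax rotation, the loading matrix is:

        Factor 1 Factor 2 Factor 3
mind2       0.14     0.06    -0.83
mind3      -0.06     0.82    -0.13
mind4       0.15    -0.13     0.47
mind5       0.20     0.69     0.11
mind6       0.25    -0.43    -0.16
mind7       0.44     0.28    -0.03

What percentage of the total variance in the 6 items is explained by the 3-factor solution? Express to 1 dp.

Communalities: 0.7121, 0.6929, 0.2603, 0.5282, 0.2730, 0.2729; Σh² = 2.7394.
Total variance with 6 standardized items is 6, so the solution explains 2.7394/6 = 0.4566 = 45.66%.

45.7%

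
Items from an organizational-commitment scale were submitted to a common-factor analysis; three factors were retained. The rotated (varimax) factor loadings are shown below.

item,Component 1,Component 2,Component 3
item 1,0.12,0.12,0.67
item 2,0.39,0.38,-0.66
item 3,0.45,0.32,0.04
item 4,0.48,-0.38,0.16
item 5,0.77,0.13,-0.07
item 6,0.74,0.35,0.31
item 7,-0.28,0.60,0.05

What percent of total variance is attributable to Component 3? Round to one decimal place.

14.5%

SS loadings for Component 3 = 0.67² + (-0.66)² + 0.04² + 0.16² + (-0.07)² + 0.31² + 0.05² = 1.0152
With 7 standardized items, total variance = 7. Proportion = 1.0152/7 = 0.1450 → 14.50%.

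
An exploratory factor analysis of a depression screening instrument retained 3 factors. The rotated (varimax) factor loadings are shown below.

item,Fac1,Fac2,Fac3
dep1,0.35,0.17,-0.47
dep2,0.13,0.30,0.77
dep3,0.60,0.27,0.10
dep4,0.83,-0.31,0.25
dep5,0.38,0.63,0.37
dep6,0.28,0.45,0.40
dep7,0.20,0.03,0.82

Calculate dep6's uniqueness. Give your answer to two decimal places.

0.56

h² = 0.28² + 0.45² + 0.40² = 0.0784 + 0.2025 + 0.1600 = 0.4409
Uniqueness u² = 1 − h² = 1 − 0.4409 = 0.5591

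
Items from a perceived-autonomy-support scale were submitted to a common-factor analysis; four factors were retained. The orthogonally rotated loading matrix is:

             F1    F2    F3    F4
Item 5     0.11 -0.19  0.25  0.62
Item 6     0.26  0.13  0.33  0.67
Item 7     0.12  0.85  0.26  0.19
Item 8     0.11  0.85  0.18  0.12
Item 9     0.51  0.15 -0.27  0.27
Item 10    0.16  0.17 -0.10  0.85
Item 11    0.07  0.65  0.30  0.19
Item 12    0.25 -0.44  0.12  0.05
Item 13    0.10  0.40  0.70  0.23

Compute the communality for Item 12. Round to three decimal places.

0.273

h² = 0.25² + (-0.44)² + 0.12² + 0.05² = 0.0625 + 0.1936 + 0.0144 + 0.0025 = 0.2730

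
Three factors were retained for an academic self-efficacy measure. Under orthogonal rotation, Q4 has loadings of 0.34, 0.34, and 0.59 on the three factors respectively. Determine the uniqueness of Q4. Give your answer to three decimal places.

0.421

h² = 0.34² + 0.34² + 0.59² = 0.1156 + 0.1156 + 0.3481 = 0.5793
Uniqueness u² = 1 − h² = 1 − 0.5793 = 0.4207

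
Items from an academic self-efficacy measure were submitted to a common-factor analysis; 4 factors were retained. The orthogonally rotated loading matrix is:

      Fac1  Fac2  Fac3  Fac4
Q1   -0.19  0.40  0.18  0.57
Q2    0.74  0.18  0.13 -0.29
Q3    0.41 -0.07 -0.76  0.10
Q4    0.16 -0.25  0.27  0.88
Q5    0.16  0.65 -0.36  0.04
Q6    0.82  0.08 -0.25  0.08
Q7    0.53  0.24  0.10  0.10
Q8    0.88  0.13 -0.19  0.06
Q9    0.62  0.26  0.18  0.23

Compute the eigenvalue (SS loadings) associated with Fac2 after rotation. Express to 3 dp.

SS loadings for Fac2 = 0.40² + 0.18² + (-0.07)² + (-0.25)² + 0.65² + 0.08² + 0.24² + 0.13² + 0.26² = 0.1600 + 0.0324 + 0.0049 + 0.0625 + 0.4225 + 0.0064 + 0.0576 + 0.0169 + 0.0676 = 0.8308

0.831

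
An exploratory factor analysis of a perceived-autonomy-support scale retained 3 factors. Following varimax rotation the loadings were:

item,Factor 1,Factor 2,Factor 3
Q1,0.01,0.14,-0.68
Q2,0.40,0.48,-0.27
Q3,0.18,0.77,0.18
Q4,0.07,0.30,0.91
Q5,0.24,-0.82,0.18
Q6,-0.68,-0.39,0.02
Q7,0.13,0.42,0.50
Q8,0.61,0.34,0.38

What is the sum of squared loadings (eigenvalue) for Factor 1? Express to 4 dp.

SS loadings for Factor 1 = 0.01² + 0.40² + 0.18² + 0.07² + 0.24² + (-0.68)² + 0.13² + 0.61² = 0.0001 + 0.1600 + 0.0324 + 0.0049 + 0.0576 + 0.4624 + 0.0169 + 0.3721 = 1.1064

1.1064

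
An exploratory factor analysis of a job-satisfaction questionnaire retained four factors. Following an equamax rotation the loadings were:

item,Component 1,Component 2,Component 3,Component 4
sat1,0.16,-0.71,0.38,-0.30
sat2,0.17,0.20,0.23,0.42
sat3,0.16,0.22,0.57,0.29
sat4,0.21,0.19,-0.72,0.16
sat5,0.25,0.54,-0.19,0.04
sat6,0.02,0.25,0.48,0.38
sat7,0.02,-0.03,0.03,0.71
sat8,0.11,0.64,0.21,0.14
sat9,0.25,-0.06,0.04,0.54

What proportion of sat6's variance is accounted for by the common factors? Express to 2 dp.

0.44

h² = 0.02² + 0.25² + 0.48² + 0.38² = 0.0004 + 0.0625 + 0.2304 + 0.1444 = 0.4377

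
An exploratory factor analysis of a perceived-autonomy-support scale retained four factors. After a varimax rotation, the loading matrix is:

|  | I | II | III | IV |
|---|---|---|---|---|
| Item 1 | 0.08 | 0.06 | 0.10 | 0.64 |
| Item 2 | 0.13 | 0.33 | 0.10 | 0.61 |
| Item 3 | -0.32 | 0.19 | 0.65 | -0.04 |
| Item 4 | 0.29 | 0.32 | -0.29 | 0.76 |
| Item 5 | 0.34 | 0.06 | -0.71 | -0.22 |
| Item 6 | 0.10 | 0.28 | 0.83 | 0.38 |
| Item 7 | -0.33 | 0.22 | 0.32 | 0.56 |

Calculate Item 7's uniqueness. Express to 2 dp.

0.43

h² = (-0.33)² + 0.22² + 0.32² + 0.56² = 0.1089 + 0.0484 + 0.1024 + 0.3136 = 0.5733
Uniqueness u² = 1 − h² = 1 − 0.5733 = 0.4267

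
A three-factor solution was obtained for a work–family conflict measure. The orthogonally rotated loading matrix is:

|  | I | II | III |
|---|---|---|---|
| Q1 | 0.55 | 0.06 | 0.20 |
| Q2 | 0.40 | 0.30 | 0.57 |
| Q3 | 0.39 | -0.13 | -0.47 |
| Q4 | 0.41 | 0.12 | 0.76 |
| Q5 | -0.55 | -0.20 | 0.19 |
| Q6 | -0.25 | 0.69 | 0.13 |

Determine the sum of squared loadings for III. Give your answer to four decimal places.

1.2164

SS loadings for III = 0.20² + 0.57² + (-0.47)² + 0.76² + 0.19² + 0.13² = 0.0400 + 0.3249 + 0.2209 + 0.5776 + 0.0361 + 0.0169 = 1.2164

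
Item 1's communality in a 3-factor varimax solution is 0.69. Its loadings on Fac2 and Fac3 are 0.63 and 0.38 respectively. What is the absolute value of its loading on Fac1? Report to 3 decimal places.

Under orthogonal rotation h² = Σλ², so λ_Fac1² = h² − (0.5413) = 0.69 − 0.5413 = 0.1487.
|λ| = √0.1487 = 0.3856.

0.386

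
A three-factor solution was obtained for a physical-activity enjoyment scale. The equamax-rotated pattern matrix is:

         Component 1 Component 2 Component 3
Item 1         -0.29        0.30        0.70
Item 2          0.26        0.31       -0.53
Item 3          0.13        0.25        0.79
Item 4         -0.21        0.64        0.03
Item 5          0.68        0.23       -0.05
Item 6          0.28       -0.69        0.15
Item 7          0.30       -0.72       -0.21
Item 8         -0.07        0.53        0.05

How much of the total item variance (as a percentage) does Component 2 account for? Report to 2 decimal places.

24.83%

SS loadings for Component 2 = 0.30² + 0.31² + 0.25² + 0.64² + 0.23² + (-0.69)² + (-0.72)² + 0.53² = 1.9865
With 8 standardized items, total variance = 8. Proportion = 1.9865/8 = 0.2483 → 24.83%.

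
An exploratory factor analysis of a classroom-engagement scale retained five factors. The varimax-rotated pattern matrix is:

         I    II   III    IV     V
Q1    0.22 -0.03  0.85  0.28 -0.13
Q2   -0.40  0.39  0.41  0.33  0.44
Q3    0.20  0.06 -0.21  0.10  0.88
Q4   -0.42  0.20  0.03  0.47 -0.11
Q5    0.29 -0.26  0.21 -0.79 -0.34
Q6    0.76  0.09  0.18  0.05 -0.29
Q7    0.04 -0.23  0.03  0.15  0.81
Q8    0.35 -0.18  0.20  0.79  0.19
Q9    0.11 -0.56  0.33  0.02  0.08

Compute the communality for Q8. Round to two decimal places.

h² = 0.35² + (-0.18)² + 0.20² + 0.79² + 0.19² = 0.1225 + 0.0324 + 0.0400 + 0.6241 + 0.0361 = 0.8551

0.86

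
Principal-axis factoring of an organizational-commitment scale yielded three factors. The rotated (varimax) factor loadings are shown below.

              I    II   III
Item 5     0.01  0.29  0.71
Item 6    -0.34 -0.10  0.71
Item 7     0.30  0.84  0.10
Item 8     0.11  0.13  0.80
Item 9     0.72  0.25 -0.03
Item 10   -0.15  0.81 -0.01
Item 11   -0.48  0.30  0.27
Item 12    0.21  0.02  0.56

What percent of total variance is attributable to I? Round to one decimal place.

SS loadings for I = 0.01² + (-0.34)² + 0.30² + 0.11² + 0.72² + (-0.15)² + (-0.48)² + 0.21² = 1.0332
With 8 standardized items, total variance = 8. Proportion = 1.0332/8 = 0.1291 → 12.91%.

12.9%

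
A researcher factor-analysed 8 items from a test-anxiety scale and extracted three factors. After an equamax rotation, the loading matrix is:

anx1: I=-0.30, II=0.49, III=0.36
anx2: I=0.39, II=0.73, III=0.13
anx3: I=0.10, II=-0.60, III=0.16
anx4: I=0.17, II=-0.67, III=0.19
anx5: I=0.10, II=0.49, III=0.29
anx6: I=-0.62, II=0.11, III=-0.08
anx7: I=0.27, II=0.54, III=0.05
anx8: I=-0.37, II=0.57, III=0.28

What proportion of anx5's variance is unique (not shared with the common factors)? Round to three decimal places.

0.666

h² = 0.10² + 0.49² + 0.29² = 0.0100 + 0.2401 + 0.0841 = 0.3342
Uniqueness u² = 1 − h² = 1 − 0.3342 = 0.6658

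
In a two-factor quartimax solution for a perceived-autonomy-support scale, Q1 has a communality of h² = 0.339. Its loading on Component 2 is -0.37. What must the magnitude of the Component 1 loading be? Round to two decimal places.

0.45

Under orthogonal rotation h² = Σλ², so λ_Component 1² = h² − (0.1369) = 0.339 − 0.1369 = 0.2021.
|λ| = √0.2021 = 0.4496.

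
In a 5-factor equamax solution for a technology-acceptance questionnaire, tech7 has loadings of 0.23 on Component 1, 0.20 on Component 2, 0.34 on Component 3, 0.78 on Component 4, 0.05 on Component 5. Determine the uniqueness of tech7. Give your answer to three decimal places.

0.181

h² = 0.23² + 0.20² + 0.34² + 0.78² + 0.05² = 0.0529 + 0.0400 + 0.1156 + 0.6084 + 0.0025 = 0.8194
Uniqueness u² = 1 − h² = 1 − 0.8194 = 0.1806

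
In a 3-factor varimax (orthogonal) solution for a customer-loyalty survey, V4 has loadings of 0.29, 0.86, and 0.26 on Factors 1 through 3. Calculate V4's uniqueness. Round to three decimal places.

h² = 0.29² + 0.86² + 0.26² = 0.0841 + 0.7396 + 0.0676 = 0.8913
Uniqueness u² = 1 − h² = 1 − 0.8913 = 0.1087

0.109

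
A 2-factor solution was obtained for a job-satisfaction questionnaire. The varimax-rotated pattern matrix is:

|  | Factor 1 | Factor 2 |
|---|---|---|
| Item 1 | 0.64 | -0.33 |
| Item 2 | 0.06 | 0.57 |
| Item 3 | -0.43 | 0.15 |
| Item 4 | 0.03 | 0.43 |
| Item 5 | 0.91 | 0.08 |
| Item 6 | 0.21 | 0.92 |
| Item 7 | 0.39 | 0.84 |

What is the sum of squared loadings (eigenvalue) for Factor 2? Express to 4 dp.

SS loadings for Factor 2 = (-0.33)² + 0.57² + 0.15² + 0.43² + 0.08² + 0.92² + 0.84² = 0.1089 + 0.3249 + 0.0225 + 0.1849 + 0.0064 + 0.8464 + 0.7056 = 2.1996

2.1996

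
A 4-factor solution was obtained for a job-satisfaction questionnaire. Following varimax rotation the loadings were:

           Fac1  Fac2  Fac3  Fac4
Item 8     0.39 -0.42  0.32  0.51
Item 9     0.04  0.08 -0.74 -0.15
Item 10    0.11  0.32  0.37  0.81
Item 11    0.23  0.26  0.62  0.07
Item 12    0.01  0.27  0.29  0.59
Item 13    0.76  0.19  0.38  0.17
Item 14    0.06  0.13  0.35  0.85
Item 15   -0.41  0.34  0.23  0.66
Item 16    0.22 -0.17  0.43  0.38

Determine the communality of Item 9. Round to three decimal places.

0.578

h² = 0.04² + 0.08² + (-0.74)² + (-0.15)² = 0.0016 + 0.0064 + 0.5476 + 0.0225 = 0.5781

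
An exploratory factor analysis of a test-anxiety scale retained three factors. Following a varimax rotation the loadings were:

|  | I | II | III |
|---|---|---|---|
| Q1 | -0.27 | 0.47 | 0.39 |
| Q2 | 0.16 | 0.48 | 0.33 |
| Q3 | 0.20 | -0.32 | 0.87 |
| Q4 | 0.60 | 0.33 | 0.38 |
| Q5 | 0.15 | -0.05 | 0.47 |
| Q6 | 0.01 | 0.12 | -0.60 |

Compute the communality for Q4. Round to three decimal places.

0.613

h² = 0.60² + 0.33² + 0.38² = 0.3600 + 0.1089 + 0.1444 = 0.6133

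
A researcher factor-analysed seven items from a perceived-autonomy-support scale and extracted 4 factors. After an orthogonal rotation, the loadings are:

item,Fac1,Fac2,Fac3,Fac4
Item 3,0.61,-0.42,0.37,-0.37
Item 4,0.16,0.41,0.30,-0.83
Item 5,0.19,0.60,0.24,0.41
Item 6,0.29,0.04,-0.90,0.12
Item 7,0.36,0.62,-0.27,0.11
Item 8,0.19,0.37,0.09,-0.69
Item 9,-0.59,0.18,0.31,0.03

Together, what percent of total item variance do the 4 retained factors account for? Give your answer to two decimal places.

72.29%

Communalities: 0.8223, 0.9726, 0.6218, 0.9101, 0.5990, 0.6572, 0.4775; Σh² = 5.0605.
Total variance with 7 standardized items is 7, so the solution explains 5.0605/7 = 0.7229 = 72.29%.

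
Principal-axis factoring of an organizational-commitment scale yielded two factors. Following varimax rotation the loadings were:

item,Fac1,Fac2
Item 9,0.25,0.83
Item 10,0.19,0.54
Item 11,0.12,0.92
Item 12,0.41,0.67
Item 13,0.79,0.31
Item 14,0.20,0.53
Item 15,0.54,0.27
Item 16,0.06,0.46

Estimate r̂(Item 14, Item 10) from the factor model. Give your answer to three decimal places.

0.324

r̂ = Σ λ_i·λ_j across factors = (0.20)(0.19) + (0.53)(0.54)
  = +0.0380 +0.2862 = 0.3242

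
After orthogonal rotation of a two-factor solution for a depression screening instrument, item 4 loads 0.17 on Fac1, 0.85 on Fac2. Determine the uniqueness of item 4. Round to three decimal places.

h² = 0.17² + 0.85² = 0.0289 + 0.7225 = 0.7514
Uniqueness u² = 1 − h² = 1 − 0.7514 = 0.2486

0.249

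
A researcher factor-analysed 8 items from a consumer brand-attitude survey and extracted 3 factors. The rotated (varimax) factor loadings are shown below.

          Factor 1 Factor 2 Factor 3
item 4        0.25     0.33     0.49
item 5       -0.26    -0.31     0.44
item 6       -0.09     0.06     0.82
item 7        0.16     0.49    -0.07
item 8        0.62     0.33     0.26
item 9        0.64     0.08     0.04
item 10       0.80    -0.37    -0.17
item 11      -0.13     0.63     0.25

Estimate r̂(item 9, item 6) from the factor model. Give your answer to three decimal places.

-0.020

r̂ = Σ λ_i·λ_j across factors = (0.64)(-0.09) + (0.08)(0.06) + (0.04)(0.82)
  = -0.0576 +0.0048 +0.0328 = -0.0200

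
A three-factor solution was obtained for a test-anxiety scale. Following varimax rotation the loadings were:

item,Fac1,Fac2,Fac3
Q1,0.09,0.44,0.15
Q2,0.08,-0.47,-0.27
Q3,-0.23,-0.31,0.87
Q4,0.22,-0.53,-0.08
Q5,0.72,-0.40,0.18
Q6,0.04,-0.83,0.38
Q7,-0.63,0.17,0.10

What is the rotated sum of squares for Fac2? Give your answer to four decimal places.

1.6693

SS loadings for Fac2 = 0.44² + (-0.47)² + (-0.31)² + (-0.53)² + (-0.40)² + (-0.83)² + 0.17² = 0.1936 + 0.2209 + 0.0961 + 0.2809 + 0.1600 + 0.6889 + 0.0289 = 1.6693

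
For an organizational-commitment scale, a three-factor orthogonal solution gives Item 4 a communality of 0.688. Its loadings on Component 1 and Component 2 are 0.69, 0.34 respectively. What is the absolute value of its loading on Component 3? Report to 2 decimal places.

0.31

Under orthogonal rotation h² = Σλ², so λ_Component 3² = h² − (0.5917) = 0.688 − 0.5917 = 0.0963.
|λ| = √0.0963 = 0.3103.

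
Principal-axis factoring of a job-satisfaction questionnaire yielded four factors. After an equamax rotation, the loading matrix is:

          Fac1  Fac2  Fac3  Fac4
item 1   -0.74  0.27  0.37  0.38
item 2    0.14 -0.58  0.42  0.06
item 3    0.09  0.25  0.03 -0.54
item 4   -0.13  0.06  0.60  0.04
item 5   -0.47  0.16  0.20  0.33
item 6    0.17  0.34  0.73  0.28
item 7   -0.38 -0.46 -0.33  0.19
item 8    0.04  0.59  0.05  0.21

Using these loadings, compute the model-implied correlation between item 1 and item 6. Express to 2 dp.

r̂ = Σ λ_i·λ_j across factors = (-0.74)(0.17) + (0.27)(0.34) + (0.37)(0.73) + (0.38)(0.28)
  = -0.1258 +0.0918 +0.2701 +0.1064 = 0.3425

0.34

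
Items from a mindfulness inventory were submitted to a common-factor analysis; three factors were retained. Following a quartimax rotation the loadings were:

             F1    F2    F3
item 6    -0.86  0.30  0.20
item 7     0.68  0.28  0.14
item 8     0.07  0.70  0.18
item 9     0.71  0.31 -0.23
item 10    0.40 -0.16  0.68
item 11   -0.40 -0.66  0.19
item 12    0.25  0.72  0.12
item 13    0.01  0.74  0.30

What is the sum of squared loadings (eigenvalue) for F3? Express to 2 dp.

SS loadings for F3 = 0.20² + 0.14² + 0.18² + (-0.23)² + 0.68² + 0.19² + 0.12² + 0.30² = 0.0400 + 0.0196 + 0.0324 + 0.0529 + 0.4624 + 0.0361 + 0.0144 + 0.0900 = 0.7478

0.75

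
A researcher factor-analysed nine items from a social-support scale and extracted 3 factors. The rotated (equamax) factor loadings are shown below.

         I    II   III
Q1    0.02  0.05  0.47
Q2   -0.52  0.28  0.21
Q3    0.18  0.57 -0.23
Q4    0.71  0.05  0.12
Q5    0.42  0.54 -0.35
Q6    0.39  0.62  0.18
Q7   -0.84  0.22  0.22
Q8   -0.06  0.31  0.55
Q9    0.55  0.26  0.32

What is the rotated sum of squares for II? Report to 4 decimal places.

1.2964

SS loadings for II = 0.05² + 0.28² + 0.57² + 0.05² + 0.54² + 0.62² + 0.22² + 0.31² + 0.26² = 0.0025 + 0.0784 + 0.3249 + 0.0025 + 0.2916 + 0.3844 + 0.0484 + 0.0961 + 0.0676 = 1.2964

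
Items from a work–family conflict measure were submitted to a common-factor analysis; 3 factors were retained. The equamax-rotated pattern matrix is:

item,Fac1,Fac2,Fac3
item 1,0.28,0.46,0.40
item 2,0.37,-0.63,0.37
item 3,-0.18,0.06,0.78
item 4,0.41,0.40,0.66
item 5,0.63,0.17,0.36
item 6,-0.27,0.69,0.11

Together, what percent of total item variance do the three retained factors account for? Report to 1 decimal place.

SS loadings by factor: 0.8856, 1.2771, 1.4826; total = 3.6453.
Total variance with 6 standardized items is 6, so the solution explains 3.6453/6 = 0.6076 = 60.76%.

60.8%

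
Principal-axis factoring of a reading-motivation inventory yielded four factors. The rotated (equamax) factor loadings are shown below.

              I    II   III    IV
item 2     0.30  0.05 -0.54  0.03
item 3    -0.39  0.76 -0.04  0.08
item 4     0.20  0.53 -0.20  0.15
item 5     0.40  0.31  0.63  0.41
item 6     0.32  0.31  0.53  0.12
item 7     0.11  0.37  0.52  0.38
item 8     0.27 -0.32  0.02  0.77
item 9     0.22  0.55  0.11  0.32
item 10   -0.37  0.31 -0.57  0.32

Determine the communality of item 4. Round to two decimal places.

h² = 0.20² + 0.53² + (-0.20)² + 0.15² = 0.0400 + 0.2809 + 0.0400 + 0.0225 = 0.3834

0.38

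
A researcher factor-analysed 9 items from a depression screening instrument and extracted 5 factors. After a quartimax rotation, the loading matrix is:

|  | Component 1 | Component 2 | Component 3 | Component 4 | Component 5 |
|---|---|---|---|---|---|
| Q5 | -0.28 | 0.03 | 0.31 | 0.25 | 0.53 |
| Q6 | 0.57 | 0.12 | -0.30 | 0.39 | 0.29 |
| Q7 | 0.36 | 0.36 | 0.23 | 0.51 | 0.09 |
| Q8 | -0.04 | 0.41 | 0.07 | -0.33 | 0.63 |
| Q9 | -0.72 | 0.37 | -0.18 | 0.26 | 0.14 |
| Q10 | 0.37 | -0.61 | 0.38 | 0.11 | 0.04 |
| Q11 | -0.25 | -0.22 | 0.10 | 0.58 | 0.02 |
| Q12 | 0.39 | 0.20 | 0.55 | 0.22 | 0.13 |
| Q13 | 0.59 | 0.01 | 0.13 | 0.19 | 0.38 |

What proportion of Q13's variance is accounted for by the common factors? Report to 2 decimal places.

0.55

h² = 0.59² + 0.01² + 0.13² + 0.19² + 0.38² = 0.3481 + 0.0001 + 0.0169 + 0.0361 + 0.1444 = 0.5456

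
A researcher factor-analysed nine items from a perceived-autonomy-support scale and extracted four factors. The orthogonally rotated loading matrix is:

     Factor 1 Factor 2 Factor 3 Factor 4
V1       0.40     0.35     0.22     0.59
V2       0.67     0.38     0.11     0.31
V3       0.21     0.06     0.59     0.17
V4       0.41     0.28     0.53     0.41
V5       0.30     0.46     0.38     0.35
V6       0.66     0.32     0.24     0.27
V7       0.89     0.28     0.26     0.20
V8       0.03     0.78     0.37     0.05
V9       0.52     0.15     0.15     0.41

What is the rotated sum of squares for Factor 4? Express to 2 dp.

1.05

SS loadings for Factor 4 = 0.59² + 0.31² + 0.17² + 0.41² + 0.35² + 0.27² + 0.20² + 0.05² + 0.41² = 0.3481 + 0.0961 + 0.0289 + 0.1681 + 0.1225 + 0.0729 + 0.0400 + 0.0025 + 0.1681 = 1.0472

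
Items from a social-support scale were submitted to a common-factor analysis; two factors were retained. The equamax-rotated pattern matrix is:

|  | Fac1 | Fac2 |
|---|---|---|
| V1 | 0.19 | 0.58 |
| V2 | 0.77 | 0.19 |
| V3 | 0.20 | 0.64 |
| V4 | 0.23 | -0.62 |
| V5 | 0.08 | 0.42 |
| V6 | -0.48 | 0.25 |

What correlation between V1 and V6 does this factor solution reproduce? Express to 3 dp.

0.054

r̂ = Σ λ_i·λ_j across factors = (0.19)(-0.48) + (0.58)(0.25)
  = -0.0912 +0.1450 = 0.0538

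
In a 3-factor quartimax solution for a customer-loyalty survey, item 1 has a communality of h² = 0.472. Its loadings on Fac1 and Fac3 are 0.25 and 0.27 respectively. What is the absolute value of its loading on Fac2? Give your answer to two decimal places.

Under orthogonal rotation h² = Σλ², so λ_Fac2² = h² − (0.1354) = 0.472 − 0.1354 = 0.3366.
|λ| = √0.3366 = 0.5802.

0.58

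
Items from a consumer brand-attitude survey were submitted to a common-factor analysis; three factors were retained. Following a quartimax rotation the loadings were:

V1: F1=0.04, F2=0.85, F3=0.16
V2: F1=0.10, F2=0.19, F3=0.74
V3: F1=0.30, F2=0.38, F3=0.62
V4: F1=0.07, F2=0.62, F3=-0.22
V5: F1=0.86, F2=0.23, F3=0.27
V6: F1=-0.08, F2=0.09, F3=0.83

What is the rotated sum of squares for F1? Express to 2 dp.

0.85

SS loadings for F1 = 0.04² + 0.10² + 0.30² + 0.07² + 0.86² + (-0.08)² = 0.0016 + 0.0100 + 0.0900 + 0.0049 + 0.7396 + 0.0064 = 0.8525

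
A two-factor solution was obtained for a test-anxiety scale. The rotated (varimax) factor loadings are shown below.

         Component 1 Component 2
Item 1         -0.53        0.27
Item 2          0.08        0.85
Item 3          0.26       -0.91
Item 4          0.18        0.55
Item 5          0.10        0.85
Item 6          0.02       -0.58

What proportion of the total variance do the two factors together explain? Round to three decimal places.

Communalities: 0.3538, 0.7289, 0.8957, 0.3349, 0.7325, 0.3368; Σh² = 3.3826.
Total variance with 6 standardized items is 6, so the solution explains 3.3826/6 = 0.5638.

0.564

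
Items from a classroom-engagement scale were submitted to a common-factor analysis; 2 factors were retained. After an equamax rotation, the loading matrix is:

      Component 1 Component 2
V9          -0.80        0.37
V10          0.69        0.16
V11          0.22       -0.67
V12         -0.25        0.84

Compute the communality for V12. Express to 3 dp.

h² = (-0.25)² + 0.84² = 0.0625 + 0.7056 = 0.7681

0.768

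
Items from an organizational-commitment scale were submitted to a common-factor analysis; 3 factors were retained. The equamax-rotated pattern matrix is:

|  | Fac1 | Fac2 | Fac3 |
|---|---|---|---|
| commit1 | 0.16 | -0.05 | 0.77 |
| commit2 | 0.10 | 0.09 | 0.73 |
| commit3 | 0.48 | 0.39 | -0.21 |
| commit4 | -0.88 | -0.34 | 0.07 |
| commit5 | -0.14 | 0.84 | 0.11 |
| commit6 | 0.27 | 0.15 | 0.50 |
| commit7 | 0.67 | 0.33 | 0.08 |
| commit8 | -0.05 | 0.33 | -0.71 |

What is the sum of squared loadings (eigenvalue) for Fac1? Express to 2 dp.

SS loadings for Fac1 = 0.16² + 0.10² + 0.48² + (-0.88)² + (-0.14)² + 0.27² + 0.67² + (-0.05)² = 0.0256 + 0.0100 + 0.2304 + 0.7744 + 0.0196 + 0.0729 + 0.4489 + 0.0025 = 1.5843

1.58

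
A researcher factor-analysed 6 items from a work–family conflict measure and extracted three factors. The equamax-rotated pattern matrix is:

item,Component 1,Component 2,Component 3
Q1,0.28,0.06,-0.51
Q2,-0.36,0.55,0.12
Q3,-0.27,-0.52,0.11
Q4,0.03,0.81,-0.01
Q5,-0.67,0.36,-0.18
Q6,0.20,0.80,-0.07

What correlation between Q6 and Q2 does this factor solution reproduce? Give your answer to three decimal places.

0.360

r̂ = Σ λ_i·λ_j across factors = (0.20)(-0.36) + (0.80)(0.55) + (-0.07)(0.12)
  = -0.0720 +0.4400 -0.0084 = 0.3596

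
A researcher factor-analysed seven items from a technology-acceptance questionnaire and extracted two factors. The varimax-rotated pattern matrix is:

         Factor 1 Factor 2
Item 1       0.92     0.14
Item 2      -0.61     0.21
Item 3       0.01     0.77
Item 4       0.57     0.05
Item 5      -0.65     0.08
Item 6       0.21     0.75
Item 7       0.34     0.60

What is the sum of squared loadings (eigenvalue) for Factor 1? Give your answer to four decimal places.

SS loadings for Factor 1 = 0.92² + (-0.61)² + 0.01² + 0.57² + (-0.65)² + 0.21² + 0.34² = 0.8464 + 0.3721 + 0.0001 + 0.3249 + 0.4225 + 0.0441 + 0.1156 = 2.1257

2.1257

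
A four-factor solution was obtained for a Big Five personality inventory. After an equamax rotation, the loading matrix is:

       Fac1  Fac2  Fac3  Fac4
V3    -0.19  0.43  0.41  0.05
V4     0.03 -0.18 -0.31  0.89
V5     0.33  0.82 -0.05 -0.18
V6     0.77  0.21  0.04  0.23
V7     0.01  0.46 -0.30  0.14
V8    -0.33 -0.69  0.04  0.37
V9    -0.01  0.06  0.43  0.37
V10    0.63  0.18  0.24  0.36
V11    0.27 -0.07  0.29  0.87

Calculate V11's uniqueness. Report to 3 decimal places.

0.081

h² = 0.27² + (-0.07)² + 0.29² + 0.87² = 0.0729 + 0.0049 + 0.0841 + 0.7569 = 0.9188
Uniqueness u² = 1 − h² = 1 − 0.9188 = 0.0812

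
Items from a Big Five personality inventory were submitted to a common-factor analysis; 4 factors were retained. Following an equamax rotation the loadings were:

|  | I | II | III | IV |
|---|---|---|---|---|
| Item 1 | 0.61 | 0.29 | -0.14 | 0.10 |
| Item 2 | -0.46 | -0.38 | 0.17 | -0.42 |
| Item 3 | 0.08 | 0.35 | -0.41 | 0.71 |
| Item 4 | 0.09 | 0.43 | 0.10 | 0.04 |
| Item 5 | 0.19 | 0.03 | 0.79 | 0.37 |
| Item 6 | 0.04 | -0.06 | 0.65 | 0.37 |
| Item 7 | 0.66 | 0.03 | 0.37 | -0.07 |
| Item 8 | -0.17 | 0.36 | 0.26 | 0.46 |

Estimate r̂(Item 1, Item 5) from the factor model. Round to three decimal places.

r̂ = Σ λ_i·λ_j across factors = (0.61)(0.19) + (0.29)(0.03) + (-0.14)(0.79) + (0.10)(0.37)
  = +0.1159 +0.0087 -0.1106 +0.0370 = 0.0510

0.051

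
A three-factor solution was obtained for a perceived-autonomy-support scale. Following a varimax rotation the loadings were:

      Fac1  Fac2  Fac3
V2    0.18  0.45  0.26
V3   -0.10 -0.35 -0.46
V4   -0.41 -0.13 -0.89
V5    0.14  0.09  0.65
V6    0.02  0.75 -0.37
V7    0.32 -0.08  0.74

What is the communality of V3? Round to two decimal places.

0.34

h² = (-0.10)² + (-0.35)² + (-0.46)² = 0.0100 + 0.1225 + 0.2116 = 0.3441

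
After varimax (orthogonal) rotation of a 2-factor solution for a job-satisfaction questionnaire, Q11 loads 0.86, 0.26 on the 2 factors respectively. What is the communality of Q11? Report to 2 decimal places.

0.81

h² = 0.86² + 0.26² = 0.7396 + 0.0676 = 0.8072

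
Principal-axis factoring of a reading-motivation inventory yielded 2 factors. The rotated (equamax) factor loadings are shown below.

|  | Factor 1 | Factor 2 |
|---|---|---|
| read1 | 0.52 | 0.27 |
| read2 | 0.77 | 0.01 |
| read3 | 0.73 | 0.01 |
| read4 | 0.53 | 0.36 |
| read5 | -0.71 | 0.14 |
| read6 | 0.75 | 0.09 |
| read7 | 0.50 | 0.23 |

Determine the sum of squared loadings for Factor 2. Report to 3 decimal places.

0.283

SS loadings for Factor 2 = 0.27² + 0.01² + 0.01² + 0.36² + 0.14² + 0.09² + 0.23² = 0.0729 + 0.0001 + 0.0001 + 0.1296 + 0.0196 + 0.0081 + 0.0529 = 0.2833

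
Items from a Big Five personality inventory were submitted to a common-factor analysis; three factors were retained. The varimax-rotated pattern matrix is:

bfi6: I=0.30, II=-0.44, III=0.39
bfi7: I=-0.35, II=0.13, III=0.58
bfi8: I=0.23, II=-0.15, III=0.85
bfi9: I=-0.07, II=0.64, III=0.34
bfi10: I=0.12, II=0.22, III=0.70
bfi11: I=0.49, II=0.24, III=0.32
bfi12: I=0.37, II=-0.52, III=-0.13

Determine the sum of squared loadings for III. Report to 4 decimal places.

1.9359

SS loadings for III = 0.39² + 0.58² + 0.85² + 0.34² + 0.70² + 0.32² + (-0.13)² = 0.1521 + 0.3364 + 0.7225 + 0.1156 + 0.4900 + 0.1024 + 0.0169 = 1.9359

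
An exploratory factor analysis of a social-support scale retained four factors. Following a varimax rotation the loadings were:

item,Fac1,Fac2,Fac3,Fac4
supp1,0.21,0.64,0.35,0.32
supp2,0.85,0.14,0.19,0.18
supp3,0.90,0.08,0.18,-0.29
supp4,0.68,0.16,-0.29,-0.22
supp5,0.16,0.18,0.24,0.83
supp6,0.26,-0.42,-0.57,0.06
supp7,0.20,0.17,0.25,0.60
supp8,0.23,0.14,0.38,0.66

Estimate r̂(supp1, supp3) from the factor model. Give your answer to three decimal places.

r̂ = Σ λ_i·λ_j across factors = (0.21)(0.90) + (0.64)(0.08) + (0.35)(0.18) + (0.32)(-0.29)
  = +0.1890 +0.0512 +0.0630 -0.0928 = 0.2104

0.210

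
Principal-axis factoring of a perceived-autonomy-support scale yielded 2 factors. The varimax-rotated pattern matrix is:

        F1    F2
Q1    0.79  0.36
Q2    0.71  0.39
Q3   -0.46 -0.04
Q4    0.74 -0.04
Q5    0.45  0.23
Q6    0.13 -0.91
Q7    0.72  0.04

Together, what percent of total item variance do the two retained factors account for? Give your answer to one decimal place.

54.2%

Communalities: 0.7537, 0.6562, 0.2132, 0.5492, 0.2554, 0.8450, 0.5200; Σh² = 3.7927.
Total variance with 7 standardized items is 7, so the solution explains 3.7927/7 = 0.5418 = 54.18%.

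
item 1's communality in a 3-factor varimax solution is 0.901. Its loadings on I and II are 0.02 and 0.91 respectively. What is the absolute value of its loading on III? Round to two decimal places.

0.27

Under orthogonal rotation h² = Σλ², so λ_III² = h² − (0.8285) = 0.901 − 0.8285 = 0.0725.
|λ| = √0.0725 = 0.2693.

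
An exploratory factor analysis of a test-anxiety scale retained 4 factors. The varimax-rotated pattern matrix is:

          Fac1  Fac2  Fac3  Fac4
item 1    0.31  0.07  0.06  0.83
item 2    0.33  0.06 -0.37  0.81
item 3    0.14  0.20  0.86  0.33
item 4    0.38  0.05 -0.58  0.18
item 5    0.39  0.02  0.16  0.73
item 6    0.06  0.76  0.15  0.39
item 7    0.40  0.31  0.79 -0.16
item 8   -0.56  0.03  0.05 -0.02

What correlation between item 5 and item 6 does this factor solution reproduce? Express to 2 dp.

r̂ = Σ λ_i·λ_j across factors = (0.39)(0.06) + (0.02)(0.76) + (0.16)(0.15) + (0.73)(0.39)
  = +0.0234 +0.0152 +0.0240 +0.2847 = 0.3473

0.35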